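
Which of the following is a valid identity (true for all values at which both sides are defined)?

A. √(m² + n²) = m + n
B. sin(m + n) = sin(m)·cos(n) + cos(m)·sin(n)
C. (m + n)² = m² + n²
B

A: fails at (1, 3) — LHS = √(10) ≈ 3.162, RHS = 4.
B: holds — e.g. at (2, 2), both sides equal sin(4) ≈ -0.7568.
C: fails at (1, 3) — LHS = 16, RHS = 10.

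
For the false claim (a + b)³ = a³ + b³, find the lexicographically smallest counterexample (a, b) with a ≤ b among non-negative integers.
At (0, 1): both sides equal 1, so it holds there.
At (0, 6): both sides equal 216, so it holds there.

Substituting (1, 1) into the claim:
LHS = (1 + 1)³ = 8
RHS = 1³ + 1³ = 2

Since LHS ≠ RHS, this pair disproves the claim, and no lexicographically smaller pair (a ≤ b, non-negative integers) does.

For instance (6, 6) is also a counterexample (LHS = 1728, RHS = 432), but it's lexicographically larger.

Answer: (a, b) = (1, 1)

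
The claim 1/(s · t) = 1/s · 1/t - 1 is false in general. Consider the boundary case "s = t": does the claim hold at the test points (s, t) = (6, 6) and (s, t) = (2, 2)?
No, fails at both test points

At (6, 6): LHS = 1/36 ≠ RHS = -35/36
At (2, 2): LHS = 1/4 ≠ RHS = -3/4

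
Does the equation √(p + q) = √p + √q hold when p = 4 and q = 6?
Substituting p = 4, q = 6:

LHS = √(4 + 6) = √(10) ≈ 3.162
RHS = √4 + √6 = 2 + √(6) ≈ 4.449

LHS ≠ RHS, so the equation does not hold at this point.

Answer: Fails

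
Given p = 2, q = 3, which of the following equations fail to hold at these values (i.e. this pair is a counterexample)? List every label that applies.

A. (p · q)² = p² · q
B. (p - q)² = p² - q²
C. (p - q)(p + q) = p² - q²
A, B

Evaluating each claim at the given values:
A. LHS = 36, RHS = 12 → fails here (LHS ≠ RHS)
B. LHS = 1, RHS = -5 → fails here (LHS ≠ RHS)
C. LHS = -5, RHS = -5 → holds here (LHS = RHS)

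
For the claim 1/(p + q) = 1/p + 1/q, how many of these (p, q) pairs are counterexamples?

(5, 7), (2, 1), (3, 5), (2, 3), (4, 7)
Testing each pair:
(5, 7): LHS = 1/12, RHS = 12/35 → counterexample
(2, 1): LHS = 1/3, RHS = 3/2 → counterexample
(3, 5): LHS = 1/8, RHS = 8/15 → counterexample
(2, 3): LHS = 1/5, RHS = 5/6 → counterexample
(4, 7): LHS = 1/11, RHS = 11/28 → counterexample

That makes 5 counterexamples.

Answer: 5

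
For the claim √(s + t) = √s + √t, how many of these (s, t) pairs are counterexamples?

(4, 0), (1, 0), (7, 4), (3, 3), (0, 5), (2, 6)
Testing each pair:
(4, 0): LHS = 2, RHS = 2 → satisfies claim
(1, 0): LHS = 1, RHS = 1 → satisfies claim
(7, 4): LHS = √(11) ≈ 3.317, RHS = 2 + √(7) ≈ 4.646 → counterexample
(3, 3): LHS = √(6) ≈ 2.449, RHS = 2·√(3) ≈ 3.464 → counterexample
(0, 5): LHS = √(5) ≈ 2.236, RHS = √(5) ≈ 2.236 → satisfies claim
(2, 6): LHS = 2·√(2) ≈ 2.828, RHS = √(2) + √(6) ≈ 3.864 → counterexample

That makes 3 counterexamples.

Answer: 3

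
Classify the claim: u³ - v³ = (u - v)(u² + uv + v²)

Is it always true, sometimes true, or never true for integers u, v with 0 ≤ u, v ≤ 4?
The identity holds for every pair in the range. For instance at (u, v) = (0, 0): both sides equal 0.

Answer: Always true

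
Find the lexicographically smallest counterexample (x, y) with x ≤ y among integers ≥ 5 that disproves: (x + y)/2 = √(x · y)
(x, y) = (5, 6)

Substituting (5, 6) into the claim:
LHS = (5 + 6)/2 = 11/2
RHS = √(5 · 6) = √(30) ≈ 5.477

Since LHS ≠ RHS, this pair disproves the claim, and no lexicographically smaller pair (x ≤ y, integers ≥ 5) does.

For instance (8, 10) is also a counterexample (LHS = 9, RHS = 4·√(5) ≈ 8.944), but it's lexicographically larger.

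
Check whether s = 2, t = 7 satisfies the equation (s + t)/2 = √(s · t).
Fails

Substituting s = 2, t = 7:

LHS = (2 + 7)/2 = 9/2
RHS = √(2 · 7) = √(14) ≈ 3.742

LHS ≠ RHS, so the equation does not hold at this point.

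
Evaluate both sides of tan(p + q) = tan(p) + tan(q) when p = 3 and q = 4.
LHS = tan(3 + 4) = tan(7) ≈ 0.8714
RHS = tan(3) + tan(4) ≈ 1.015

LHS ≠ RHS (they differ by about 0.1438), so the equation does not hold here.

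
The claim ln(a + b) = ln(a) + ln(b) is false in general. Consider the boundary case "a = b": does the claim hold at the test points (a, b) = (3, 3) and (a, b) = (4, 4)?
At (3, 3): LHS = ln(6) ≈ 1.792 ≠ RHS = 2·ln(3) ≈ 2.197
At (4, 4): LHS = ln(8) ≈ 2.079 ≠ RHS = 2·ln(4) ≈ 2.773

Answer: No, fails at both test points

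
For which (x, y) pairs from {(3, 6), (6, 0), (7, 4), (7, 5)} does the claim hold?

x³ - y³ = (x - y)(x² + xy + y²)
Testing each pair:
(3, 6): LHS = -189, RHS = -189 → holds
(6, 0): LHS = 216, RHS = 216 → holds
(7, 4): LHS = 279, RHS = 279 → holds
(7, 5): LHS = 218, RHS = 218 → holds

Every pair satisfies the claim.

Answer: All pairs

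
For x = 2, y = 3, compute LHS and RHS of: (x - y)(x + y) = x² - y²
LHS = (2 - 3)(2 + 3) = -5
RHS = 2² - 3² = -5

LHS = RHS: the two sides agree.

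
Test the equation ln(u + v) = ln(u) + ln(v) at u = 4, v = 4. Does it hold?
Fails

Substituting u = 4, v = 4:

LHS = ln(4 + 4) = ln(8) ≈ 2.079
RHS = ln(4) + ln(4) = 2·ln(4) ≈ 2.773

LHS ≠ RHS, so the equation does not hold at this point.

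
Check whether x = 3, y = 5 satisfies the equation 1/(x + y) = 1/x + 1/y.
Substituting x = 3, y = 5:

LHS = 1/(3 + 5) = 1/8
RHS = 1/3 + 1/5 = 8/15

LHS ≠ RHS, so the equation does not hold at this point.

Answer: Fails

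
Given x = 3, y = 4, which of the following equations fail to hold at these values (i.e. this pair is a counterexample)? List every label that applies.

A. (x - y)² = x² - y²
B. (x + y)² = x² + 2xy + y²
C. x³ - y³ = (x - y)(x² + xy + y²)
A

Evaluating each claim at the given values:
A. LHS = 1, RHS = -7 → fails here (LHS ≠ RHS)
B. LHS = 49, RHS = 49 → holds here (LHS = RHS)
C. LHS = -37, RHS = -37 → holds here (LHS = RHS)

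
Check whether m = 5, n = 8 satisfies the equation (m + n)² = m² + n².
Fails

Substituting m = 5, n = 8:

LHS = (5 + 8)² = 169
RHS = 5² + 8² = 89

LHS ≠ RHS, so the equation does not hold at this point.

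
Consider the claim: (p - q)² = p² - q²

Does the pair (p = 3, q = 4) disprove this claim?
Substituting p = 3, q = 4:
LHS = (3 - 4)² = 1
RHS = 3² - 4² = -7

Since LHS ≠ RHS, this pair disproves the claim.

Answer: Yes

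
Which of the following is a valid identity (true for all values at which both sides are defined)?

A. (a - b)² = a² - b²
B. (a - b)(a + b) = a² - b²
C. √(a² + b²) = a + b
A: fails at (6, 7) — LHS = 1, RHS = -13.
B: holds — e.g. at (3, 5), both sides equal -16.
C: fails at (2, 3) — LHS = √(13) ≈ 3.606, RHS = 5.

Answer: B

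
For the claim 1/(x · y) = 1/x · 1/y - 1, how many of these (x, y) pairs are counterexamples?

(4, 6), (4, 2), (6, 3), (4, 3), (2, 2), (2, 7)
6

Testing each pair:
(4, 6): LHS = 1/24, RHS = -23/24 → counterexample
(4, 2): LHS = 1/8, RHS = -7/8 → counterexample
(6, 3): LHS = 1/18, RHS = -17/18 → counterexample
(4, 3): LHS = 1/12, RHS = -11/12 → counterexample
(2, 2): LHS = 1/4, RHS = -3/4 → counterexample
(2, 7): LHS = 1/14, RHS = -13/14 → counterexample

That makes 6 counterexamples.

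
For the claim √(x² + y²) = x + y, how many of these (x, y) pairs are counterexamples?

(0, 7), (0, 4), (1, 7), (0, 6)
Testing each pair:
(0, 7): LHS = 7, RHS = 7 → satisfies claim
(0, 4): LHS = 4, RHS = 4 → satisfies claim
(1, 7): LHS = 5·√(2) ≈ 7.071, RHS = 8 → counterexample
(0, 6): LHS = 6, RHS = 6 → satisfies claim

That makes 1 counterexample.

Answer: 1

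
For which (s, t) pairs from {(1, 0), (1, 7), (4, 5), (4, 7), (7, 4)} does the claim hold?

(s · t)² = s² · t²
All pairs

Testing each pair:
(1, 0): LHS = 0, RHS = 0 → holds
(1, 7): LHS = 49, RHS = 49 → holds
(4, 5): LHS = 400, RHS = 400 → holds
(4, 7): LHS = 784, RHS = 784 → holds
(7, 4): LHS = 784, RHS = 784 → holds

Every pair satisfies the claim.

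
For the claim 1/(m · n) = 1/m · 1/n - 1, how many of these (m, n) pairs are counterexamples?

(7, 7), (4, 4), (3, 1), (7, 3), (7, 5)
Testing each pair:
(7, 7): LHS = 1/49, RHS = -48/49 → counterexample
(4, 4): LHS = 1/16, RHS = -15/16 → counterexample
(3, 1): LHS = 1/3, RHS = -2/3 → counterexample
(7, 3): LHS = 1/21, RHS = -20/21 → counterexample
(7, 5): LHS = 1/35, RHS = -34/35 → counterexample

That makes 5 counterexamples.

Answer: 5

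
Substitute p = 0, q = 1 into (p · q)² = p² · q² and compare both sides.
LHS = (0 · 1)² = 0
RHS = 0² · 1² = 0

LHS = RHS: the two sides agree.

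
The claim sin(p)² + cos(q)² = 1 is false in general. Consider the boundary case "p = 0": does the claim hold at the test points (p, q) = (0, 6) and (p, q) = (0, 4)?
At (0, 6): LHS = cos(6)² ≈ 0.9219 ≠ RHS = 1
At (0, 4): LHS = cos(4)² ≈ 0.4272 ≠ RHS = 1

Answer: No, fails at both test points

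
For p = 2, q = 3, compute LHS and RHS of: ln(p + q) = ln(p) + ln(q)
LHS = ln(2 + 3) = ln(5) ≈ 1.609
RHS = ln(2) + ln(3) ≈ 1.792

LHS ≠ RHS (they differ by about 0.1823), so the equation does not hold here.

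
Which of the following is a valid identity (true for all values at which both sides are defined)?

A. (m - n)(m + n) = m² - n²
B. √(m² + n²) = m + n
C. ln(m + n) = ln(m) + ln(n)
A

A: holds — e.g. at (0, 1), both sides equal -1.
B: fails at (1, 1) — LHS = √(2) ≈ 1.414, RHS = 2.
C: fails at (1, 4) — LHS = ln(5) ≈ 1.609, RHS = ln(4) ≈ 1.386.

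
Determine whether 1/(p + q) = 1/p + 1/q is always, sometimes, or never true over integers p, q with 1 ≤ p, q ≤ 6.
Never true

The claim fails for every pair in the range. For instance at (p, q) = (3, 2): LHS = 1/5, RHS = 5/6.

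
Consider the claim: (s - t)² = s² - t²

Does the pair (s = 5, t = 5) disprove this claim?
No

Substituting s = 5, t = 5:
LHS = (5 - 5)² = 0
RHS = 5² - 5² = 0

The sides agree, so this pair does not disprove the claim.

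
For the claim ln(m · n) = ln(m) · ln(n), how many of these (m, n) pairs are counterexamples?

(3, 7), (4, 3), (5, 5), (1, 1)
3

Testing each pair:
(3, 7): LHS = ln(21) ≈ 3.045, RHS = ln(3)·ln(7) ≈ 2.138 → counterexample
(4, 3): LHS = ln(12) ≈ 2.485, RHS = ln(3)·ln(4) ≈ 1.523 → counterexample
(5, 5): LHS = ln(25) ≈ 3.219, RHS = ln(5)² ≈ 2.59 → counterexample
(1, 1): LHS = 0, RHS = 0 → satisfies claim

That makes 3 counterexamples.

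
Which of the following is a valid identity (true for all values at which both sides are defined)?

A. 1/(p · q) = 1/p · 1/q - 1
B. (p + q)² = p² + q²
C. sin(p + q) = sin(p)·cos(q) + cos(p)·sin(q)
C

A: fails at (2, 4) — LHS = 1/8, RHS = -7/8.
B: fails at (3, 3) — LHS = 36, RHS = 18.
C: holds — e.g. at (3, 4), both sides equal sin(7) ≈ 0.657.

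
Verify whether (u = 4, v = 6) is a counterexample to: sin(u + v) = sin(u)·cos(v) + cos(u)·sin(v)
No

Substituting u = 4, v = 6:
LHS = sin(4 + 6) = sin(10) ≈ -0.544
RHS = sin(4)·cos(6) + cos(4)·sin(6) = sin(4)·cos(6) + sin(6)·cos(4) ≈ -0.544

The sides agree, so this pair does not disprove the claim.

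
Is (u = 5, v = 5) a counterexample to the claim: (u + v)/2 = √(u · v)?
Substituting u = 5, v = 5:
LHS = (5 + 5)/2 = 5
RHS = √(5 · 5) = 5

The sides agree, so this pair does not disprove the claim.

Answer: No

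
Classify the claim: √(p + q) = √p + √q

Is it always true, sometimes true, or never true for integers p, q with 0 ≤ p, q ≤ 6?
It holds at (p, q) = (2, 0) (both sides equal √(2) ≈ 1.414), but fails at (p, q) = (5, 4) (LHS = 3, RHS = 2 + √(5) ≈ 4.236).

Answer: Sometimes true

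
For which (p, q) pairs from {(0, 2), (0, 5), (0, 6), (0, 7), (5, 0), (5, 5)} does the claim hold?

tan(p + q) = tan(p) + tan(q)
(0, 2), (0, 5), (0, 6), (0, 7), (5, 0)

Testing each pair:
(0, 2): LHS = tan(2) ≈ -2.185, RHS = tan(2) ≈ -2.185 → holds
(0, 5): LHS = tan(5) ≈ -3.381, RHS = tan(5) ≈ -3.381 → holds
(0, 6): LHS = tan(6) ≈ -0.291, RHS = tan(6) ≈ -0.291 → holds
(0, 7): LHS = tan(7) ≈ 0.8714, RHS = tan(7) ≈ 0.8714 → holds
(5, 0): LHS = tan(5) ≈ -3.381, RHS = tan(5) ≈ -3.381 → holds
(5, 5): LHS = tan(10) ≈ 0.6484, RHS = 2·tan(5) ≈ -6.761 → fails

5 of 6 pairs satisfy the claim.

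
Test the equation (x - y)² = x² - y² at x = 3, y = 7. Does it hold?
Fails

Substituting x = 3, y = 7:

LHS = (3 - 7)² = 16
RHS = 3² - 7² = -40

LHS ≠ RHS, so the equation does not hold at this point.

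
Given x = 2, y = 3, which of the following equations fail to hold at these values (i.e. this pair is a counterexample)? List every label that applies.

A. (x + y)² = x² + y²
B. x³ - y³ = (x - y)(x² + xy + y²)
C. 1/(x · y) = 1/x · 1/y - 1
A, C

Evaluating each claim at the given values:
A. LHS = 25, RHS = 13 → fails here (LHS ≠ RHS)
B. LHS = -19, RHS = -19 → holds here (LHS = RHS)
C. LHS = 1/6, RHS = -5/6 → fails here (LHS ≠ RHS)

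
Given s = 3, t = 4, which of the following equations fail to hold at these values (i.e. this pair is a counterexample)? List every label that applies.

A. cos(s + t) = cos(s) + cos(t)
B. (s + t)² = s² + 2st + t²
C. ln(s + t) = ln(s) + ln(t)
Evaluating each claim at the given values:
A. LHS = cos(7) ≈ 0.7539, RHS = cos(3) + cos(4) ≈ -1.644 → fails here (LHS ≠ RHS)
B. LHS = 49, RHS = 49 → holds here (LHS = RHS)
C. LHS = ln(7) ≈ 1.946, RHS = ln(3) + ln(4) ≈ 2.485 → fails here (LHS ≠ RHS)

Answer: A, C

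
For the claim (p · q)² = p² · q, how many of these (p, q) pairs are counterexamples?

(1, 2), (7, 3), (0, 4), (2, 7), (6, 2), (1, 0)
Testing each pair:
(1, 2): LHS = 4, RHS = 2 → counterexample
(7, 3): LHS = 441, RHS = 147 → counterexample
(0, 4): LHS = 0, RHS = 0 → satisfies claim
(2, 7): LHS = 196, RHS = 28 → counterexample
(6, 2): LHS = 144, RHS = 72 → counterexample
(1, 0): LHS = 0, RHS = 0 → satisfies claim

That makes 4 counterexamples.

Answer: 4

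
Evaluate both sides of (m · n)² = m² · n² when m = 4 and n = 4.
LHS = (4 · 4)² = 256
RHS = 4² · 4² = 256

LHS = RHS: the two sides agree.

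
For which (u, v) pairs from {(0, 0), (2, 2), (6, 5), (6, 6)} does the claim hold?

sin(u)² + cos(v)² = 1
(0, 0), (2, 2), (6, 6)

Testing each pair:
(0, 0): LHS = 1, RHS = 1 → holds
(2, 2): LHS = cos(2)² + sin(2)² = 1, RHS = 1 → holds
(6, 5): LHS = sin(6)² + cos(5)² ≈ 0.1585, RHS = 1 → fails
(6, 6): LHS = sin(6)² + cos(6)² = 1, RHS = 1 → holds

3 of 4 pairs satisfy the claim.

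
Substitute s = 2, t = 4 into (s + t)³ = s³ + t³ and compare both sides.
LHS = (2 + 4)³ = 216
RHS = 2³ + 4³ = 72

LHS ≠ RHS, so the equation does not hold here.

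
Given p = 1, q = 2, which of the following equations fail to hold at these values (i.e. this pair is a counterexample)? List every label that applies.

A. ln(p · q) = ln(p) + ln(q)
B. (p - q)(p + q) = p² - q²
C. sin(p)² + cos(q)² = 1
C

Evaluating each claim at the given values:
A. LHS = ln(2) ≈ 0.6931, RHS = ln(2) ≈ 0.6931 → holds here (LHS = RHS)
B. LHS = -3, RHS = -3 → holds here (LHS = RHS)
C. LHS = cos(2)² + sin(1)² ≈ 0.8813, RHS = 1 → fails here (LHS ≠ RHS)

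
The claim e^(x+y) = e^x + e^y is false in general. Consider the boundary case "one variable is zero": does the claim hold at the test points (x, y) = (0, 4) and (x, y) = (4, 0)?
No, fails at both test points

At (0, 4): LHS = e^4 ≈ 54.6 ≠ RHS = 1 + e^4 ≈ 55.6
At (4, 0): LHS = e^4 ≈ 54.6 ≠ RHS = 1 + e^4 ≈ 55.6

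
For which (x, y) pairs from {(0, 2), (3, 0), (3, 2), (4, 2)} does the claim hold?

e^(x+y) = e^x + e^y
Testing each pair:
(0, 2): LHS = e^2 ≈ 7.389, RHS = 1 + e^2 ≈ 8.389 → fails
(3, 0): LHS = e^3 ≈ 20.09, RHS = 1 + e^3 ≈ 21.09 → fails
(3, 2): LHS = e^5 ≈ 148.4, RHS = e^2 + e^3 ≈ 27.47 → fails
(4, 2): LHS = e^6 ≈ 403.4, RHS = e^2 + e^4 ≈ 61.99 → fails

No pair satisfies the claim.

Answer: None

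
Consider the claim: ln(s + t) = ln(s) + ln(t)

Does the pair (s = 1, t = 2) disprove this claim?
Substituting s = 1, t = 2:
LHS = ln(1 + 2) = ln(3) ≈ 1.099
RHS = ln(1) + ln(2) = ln(2) ≈ 0.6931

Since LHS ≠ RHS, this pair disproves the claim.

Answer: Yes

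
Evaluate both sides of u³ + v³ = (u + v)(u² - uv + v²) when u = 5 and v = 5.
LHS = 5³ + 5³ = 250
RHS = (5 + 5)(5² - 5·5 + 5²) = 250

LHS = RHS: the two sides agree.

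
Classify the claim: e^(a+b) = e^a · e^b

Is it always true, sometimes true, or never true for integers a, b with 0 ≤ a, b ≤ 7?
The identity holds for every pair in the range. For instance at (a, b) = (5, 6): both sides equal e^11 ≈ 59874.1.

Answer: Always true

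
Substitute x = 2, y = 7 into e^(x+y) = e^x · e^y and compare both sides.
LHS = e^(2+7) = e^9 ≈ 8103
RHS = e^2 · e^7 = e^9 ≈ 8103

LHS = RHS: the two sides agree.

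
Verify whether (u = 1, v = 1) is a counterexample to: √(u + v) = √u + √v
Substituting u = 1, v = 1:
LHS = √(1 + 1) = √(2) ≈ 1.414
RHS = √1 + √1 = 2

Since LHS ≠ RHS, this pair disproves the claim.

Answer: Yes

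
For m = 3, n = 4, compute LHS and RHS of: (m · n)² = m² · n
LHS = (3 · 4)² = 144
RHS = 3² · 4 = 36

LHS ≠ RHS, so the equation does not hold here.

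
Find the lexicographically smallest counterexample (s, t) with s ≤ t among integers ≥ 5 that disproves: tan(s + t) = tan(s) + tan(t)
Substituting (5, 5) into the claim:
LHS = tan(5 + 5) = tan(10) ≈ 0.6484
RHS = tan(5) + tan(5) = 2·tan(5) ≈ -6.761

Since LHS ≠ RHS, this pair disproves the claim, and no lexicographically smaller pair (s ≤ t, integers ≥ 5) does.

For instance (5, 8) is also a counterexample (LHS = tan(13) ≈ 0.463, RHS = tan(8) + tan(5) ≈ -10.18), but it's lexicographically larger.

Answer: (s, t) = (5, 5)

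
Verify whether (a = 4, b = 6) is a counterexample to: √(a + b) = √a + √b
Substituting a = 4, b = 6:
LHS = √(4 + 6) = √(10) ≈ 3.162
RHS = √4 + √6 = 2 + √(6) ≈ 4.449

Since LHS ≠ RHS, this pair disproves the claim.

Answer: Yes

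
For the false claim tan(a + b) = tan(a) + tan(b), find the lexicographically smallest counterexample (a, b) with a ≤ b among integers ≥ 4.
(a, b) = (4, 4)

Substituting (4, 4) into the claim:
LHS = tan(4 + 4) = tan(8) ≈ -6.8
RHS = tan(4) + tan(4) = 2·tan(4) ≈ 2.316

Since LHS ≠ RHS, this pair disproves the claim, and no lexicographically smaller pair (a ≤ b, integers ≥ 4) does.

For instance (8, 9) is also a counterexample (LHS = tan(17) ≈ 3.494, RHS = tan(8) + tan(9) ≈ -7.252), but it's lexicographically larger.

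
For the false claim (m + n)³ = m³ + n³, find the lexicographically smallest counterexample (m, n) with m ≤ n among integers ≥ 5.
Substituting (5, 5) into the claim:
LHS = (5 + 5)³ = 1000
RHS = 5³ + 5³ = 250

Since LHS ≠ RHS, this pair disproves the claim, and no lexicographically smaller pair (m ≤ n, integers ≥ 5) does.

For instance (6, 10) is also a counterexample (LHS = 4096, RHS = 1216), but it's lexicographically larger.

Answer: (m, n) = (5, 5)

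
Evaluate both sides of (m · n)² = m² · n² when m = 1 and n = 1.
LHS = (1 · 1)² = 1
RHS = 1² · 1² = 1

LHS = RHS: the two sides agree.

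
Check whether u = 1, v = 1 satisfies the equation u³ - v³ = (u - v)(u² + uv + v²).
Substituting u = 1, v = 1:

LHS = 1³ - 1³ = 0
RHS = (1 - 1)(1² + 1·1 + 1²) = 0

LHS = RHS, so the equation holds at this point.

Answer: Holds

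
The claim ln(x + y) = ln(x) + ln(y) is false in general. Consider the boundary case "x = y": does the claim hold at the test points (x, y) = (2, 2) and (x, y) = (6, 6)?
At (2, 2): LHS = ln(4) ≈ 1.386, RHS = 2·ln(2) ≈ 1.386 → equal
At (6, 6): LHS = ln(12) ≈ 2.485 ≠ RHS = 2·ln(6) ≈ 3.584

Answer: Only at (2, 2)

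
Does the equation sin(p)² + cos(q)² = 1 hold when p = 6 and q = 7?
Substituting p = 6, q = 7:

LHS = sin(6)² + cos(7)² ≈ 0.6464
RHS = 1

LHS ≠ RHS, so the equation does not hold at this point.

Answer: Fails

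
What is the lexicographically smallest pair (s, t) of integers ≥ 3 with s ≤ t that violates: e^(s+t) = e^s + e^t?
(s, t) = (3, 3)

Substituting (3, 3) into the claim:
LHS = e^(3+3) = e^6 ≈ 403.4
RHS = e^3 + e^3 = 2·e^3 ≈ 40.17

Since LHS ≠ RHS, this pair disproves the claim, and no lexicographically smaller pair (s ≤ t, integers ≥ 3) does.

For instance (7, 8) is also a counterexample (LHS = e^15 ≈ 3269017.4, RHS = e^7 + e^8 ≈ 4078), but it's lexicographically larger.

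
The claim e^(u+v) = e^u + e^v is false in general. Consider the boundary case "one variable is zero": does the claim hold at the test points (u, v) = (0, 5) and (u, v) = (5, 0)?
At (0, 5): LHS = e^5 ≈ 148.4 ≠ RHS = 1 + e^5 ≈ 149.4
At (5, 0): LHS = e^5 ≈ 148.4 ≠ RHS = 1 + e^5 ≈ 149.4

Answer: No, fails at both test points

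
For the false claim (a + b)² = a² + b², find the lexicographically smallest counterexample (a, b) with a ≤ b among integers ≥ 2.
(a, b) = (2, 2)

Substituting (2, 2) into the claim:
LHS = (2 + 2)² = 16
RHS = 2² + 2² = 8

Since LHS ≠ RHS, this pair disproves the claim, and no lexicographically smaller pair (a ≤ b, integers ≥ 2) does.

For instance (5, 6) is also a counterexample (LHS = 121, RHS = 61), but it's lexicographically larger.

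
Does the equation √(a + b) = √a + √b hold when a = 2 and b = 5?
Fails

Substituting a = 2, b = 5:

LHS = √(2 + 5) = √(7) ≈ 2.646
RHS = √2 + √5 = √(2) + √(5) ≈ 3.65

LHS ≠ RHS, so the equation does not hold at this point.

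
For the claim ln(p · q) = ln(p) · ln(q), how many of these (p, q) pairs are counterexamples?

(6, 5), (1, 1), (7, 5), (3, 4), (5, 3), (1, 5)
Testing each pair:
(6, 5): LHS = ln(30) ≈ 3.401, RHS = ln(5)·ln(6) ≈ 2.884 → counterexample
(1, 1): LHS = 0, RHS = 0 → satisfies claim
(7, 5): LHS = ln(35) ≈ 3.555, RHS = ln(5)·ln(7) ≈ 3.132 → counterexample
(3, 4): LHS = ln(12) ≈ 2.485, RHS = ln(3)·ln(4) ≈ 1.523 → counterexample
(5, 3): LHS = ln(15) ≈ 2.708, RHS = ln(3)·ln(5) ≈ 1.768 → counterexample
(1, 5): LHS = ln(5) ≈ 1.609, RHS = 0 → counterexample

That makes 5 counterexamples.

Answer: 5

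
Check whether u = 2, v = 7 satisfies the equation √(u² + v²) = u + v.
Substituting u = 2, v = 7:

LHS = √(2² + 7²) = √(53) ≈ 7.28
RHS = 2 + 7 = 9

LHS ≠ RHS, so the equation does not hold at this point.

Answer: Fails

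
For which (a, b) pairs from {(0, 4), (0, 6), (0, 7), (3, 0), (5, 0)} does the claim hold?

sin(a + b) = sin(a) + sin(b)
Testing each pair:
(0, 4): LHS = sin(4) ≈ -0.7568, RHS = sin(4) ≈ -0.7568 → holds
(0, 6): LHS = sin(6) ≈ -0.2794, RHS = sin(6) ≈ -0.2794 → holds
(0, 7): LHS = sin(7) ≈ 0.657, RHS = sin(7) ≈ 0.657 → holds
(3, 0): LHS = sin(3) ≈ 0.1411, RHS = sin(3) ≈ 0.1411 → holds
(5, 0): LHS = sin(5) ≈ -0.9589, RHS = sin(5) ≈ -0.9589 → holds

Every pair satisfies the claim.

Answer: All pairs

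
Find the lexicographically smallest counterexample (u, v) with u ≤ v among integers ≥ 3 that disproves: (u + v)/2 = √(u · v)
(u, v) = (3, 4)

Substituting (3, 4) into the claim:
LHS = (3 + 4)/2 = 7/2
RHS = √(3 · 4) = 2·√(3) ≈ 3.464

Since LHS ≠ RHS, this pair disproves the claim, and no lexicographically smaller pair (u ≤ v, integers ≥ 3) does.

For instance (4, 8) is also a counterexample (LHS = 6, RHS = 4·√(2) ≈ 5.657), but it's lexicographically larger.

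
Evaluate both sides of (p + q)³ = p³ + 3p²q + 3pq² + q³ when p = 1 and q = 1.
LHS = (1 + 1)³ = 8
RHS = 1³ + 3·1²·1 + 3·1·1² + 1³ = 8

LHS = RHS: the two sides agree.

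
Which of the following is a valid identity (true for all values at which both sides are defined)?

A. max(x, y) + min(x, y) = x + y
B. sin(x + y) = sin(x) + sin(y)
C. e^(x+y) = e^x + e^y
A: holds — e.g. at (2, 2), both sides equal 4.
B: fails at (5, 5) — LHS = sin(10) ≈ -0.544, RHS = 2·sin(5) ≈ -1.918.
C: fails at (3, 4) — LHS = e^7 ≈ 1097, RHS = e^3 + e^4 ≈ 74.68.

Answer: A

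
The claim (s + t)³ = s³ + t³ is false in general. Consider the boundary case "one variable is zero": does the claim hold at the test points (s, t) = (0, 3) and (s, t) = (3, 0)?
Yes, holds at both test points

At (0, 3): LHS = 27, RHS = 27 → equal
At (3, 0): LHS = 27, RHS = 27 → equal

So the claim does hold at both of these boundary points, even though it is not an identity.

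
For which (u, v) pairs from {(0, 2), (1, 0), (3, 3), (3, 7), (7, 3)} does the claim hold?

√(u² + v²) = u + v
Testing each pair:
(0, 2): LHS = 2, RHS = 2 → holds
(1, 0): LHS = 1, RHS = 1 → holds
(3, 3): LHS = 3·√(2) ≈ 4.243, RHS = 6 → fails
(3, 7): LHS = √(58) ≈ 7.616, RHS = 10 → fails
(7, 3): LHS = √(58) ≈ 7.616, RHS = 10 → fails

2 of 5 pairs satisfy the claim.

Answer: (0, 2), (1, 0)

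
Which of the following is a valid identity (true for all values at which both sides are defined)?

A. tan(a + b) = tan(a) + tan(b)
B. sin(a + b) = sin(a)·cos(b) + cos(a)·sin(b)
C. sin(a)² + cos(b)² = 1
B

A: fails at (1, 4) — LHS = tan(5) ≈ -3.381, RHS = tan(4) + tan(1) ≈ 2.715.
B: holds — e.g. at (5, 8), both sides equal sin(13) ≈ 0.4202.
C: fails at (1, 2) — LHS = cos(2)² + sin(1)² ≈ 0.8813, RHS = 1.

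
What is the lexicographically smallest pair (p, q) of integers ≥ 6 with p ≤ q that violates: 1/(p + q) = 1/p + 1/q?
(p, q) = (6, 6)

Substituting (6, 6) into the claim:
LHS = 1/(6 + 6) = 1/12
RHS = 1/6 + 1/6 = 1/3

Since LHS ≠ RHS, this pair disproves the claim, and no lexicographically smaller pair (p ≤ q, integers ≥ 6) does.

For instance (12, 12) is also a counterexample (LHS = 1/24, RHS = 1/6), but it's lexicographically larger.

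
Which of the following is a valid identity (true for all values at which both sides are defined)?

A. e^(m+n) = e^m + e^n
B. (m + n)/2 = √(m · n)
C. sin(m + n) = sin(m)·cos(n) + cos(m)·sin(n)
C

A: fails at (1, 5) — LHS = e^6 ≈ 403.4, RHS = e + e^5 ≈ 151.1.
B: fails at (6, 7) — LHS = 13/2, RHS = √(42) ≈ 6.481.
C: holds — e.g. at (1, 3), both sides equal sin(4) ≈ -0.7568.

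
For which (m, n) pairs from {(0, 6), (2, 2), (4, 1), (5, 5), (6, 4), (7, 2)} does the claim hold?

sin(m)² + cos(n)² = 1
Testing each pair:
(0, 6): LHS = cos(6)² ≈ 0.9219, RHS = 1 → fails
(2, 2): LHS = cos(2)² + sin(2)² = 1, RHS = 1 → holds
(4, 1): LHS = cos(1)² + sin(4)² ≈ 0.8647, RHS = 1 → fails
(5, 5): LHS = cos(5)² + sin(5)² = 1, RHS = 1 → holds
(6, 4): LHS = sin(6)² + cos(4)² ≈ 0.5053, RHS = 1 → fails
(7, 2): LHS = cos(2)² + sin(7)² ≈ 0.6048, RHS = 1 → fails

2 of 6 pairs satisfy the claim.

Answer: (2, 2), (5, 5)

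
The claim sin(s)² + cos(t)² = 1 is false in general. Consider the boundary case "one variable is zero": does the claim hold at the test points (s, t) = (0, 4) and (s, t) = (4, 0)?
At (0, 4): LHS = cos(4)² ≈ 0.4272 ≠ RHS = 1
At (4, 0): LHS = sin(4)² + 1 ≈ 1.573 ≠ RHS = 1

Answer: No, fails at both test points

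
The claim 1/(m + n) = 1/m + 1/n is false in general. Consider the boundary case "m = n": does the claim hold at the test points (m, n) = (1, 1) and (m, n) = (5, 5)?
No, fails at both test points

At (1, 1): LHS = 1/2 ≠ RHS = 2
At (5, 5): LHS = 1/10 ≠ RHS = 2/5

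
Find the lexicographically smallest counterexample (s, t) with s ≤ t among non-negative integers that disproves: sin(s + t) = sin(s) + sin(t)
At (0, 1): both sides equal sin(1) ≈ 0.8415, so it holds there.

Substituting (1, 1) into the claim:
LHS = sin(1 + 1) = sin(2) ≈ 0.9093
RHS = sin(1) + sin(1) = 2·sin(1) ≈ 1.683

Since LHS ≠ RHS, this pair disproves the claim, and no lexicographically smaller pair (s ≤ t, non-negative integers) does.

For instance (1, 6) is also a counterexample (LHS = sin(7) ≈ 0.657, RHS = sin(6) + sin(1) ≈ 0.5621), but it's lexicographically larger.

Answer: (s, t) = (1, 1)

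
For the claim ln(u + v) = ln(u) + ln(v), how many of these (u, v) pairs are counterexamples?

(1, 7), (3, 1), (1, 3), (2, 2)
3

Testing each pair:
(1, 7): LHS = ln(8) ≈ 2.079, RHS = ln(7) ≈ 1.946 → counterexample
(3, 1): LHS = ln(4) ≈ 1.386, RHS = ln(3) ≈ 1.099 → counterexample
(1, 3): LHS = ln(4) ≈ 1.386, RHS = ln(3) ≈ 1.099 → counterexample
(2, 2): LHS = ln(4) ≈ 1.386, RHS = 2·ln(2) ≈ 1.386 → satisfies claim

That makes 3 counterexamples.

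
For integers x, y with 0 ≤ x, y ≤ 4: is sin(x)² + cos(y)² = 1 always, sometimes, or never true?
Sometimes true

It holds at (x, y) = (1, 1) (both sides equal 1), but fails at (x, y) = (1, 2) (LHS = cos(2)² + sin(1)² ≈ 0.8813, RHS = 1).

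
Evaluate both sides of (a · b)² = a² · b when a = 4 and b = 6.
LHS = (4 · 6)² = 576
RHS = 4² · 6 = 96

LHS ≠ RHS, so the equation does not hold here.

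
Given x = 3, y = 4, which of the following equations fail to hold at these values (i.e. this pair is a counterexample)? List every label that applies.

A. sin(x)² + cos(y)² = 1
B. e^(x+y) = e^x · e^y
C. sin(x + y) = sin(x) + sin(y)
A, C

Evaluating each claim at the given values:
A. LHS = sin(3)² + cos(4)² ≈ 0.4472, RHS = 1 → fails here (LHS ≠ RHS)
B. LHS = e^7 ≈ 1097, RHS = e^7 ≈ 1097 → holds here (LHS = RHS)
C. LHS = sin(7) ≈ 0.657, RHS = sin(4) + sin(3) ≈ -0.6157 → fails here (LHS ≠ RHS)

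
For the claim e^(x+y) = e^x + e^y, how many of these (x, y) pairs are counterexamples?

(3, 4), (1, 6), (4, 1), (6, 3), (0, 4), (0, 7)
Testing each pair:
(3, 4): LHS = e^7 ≈ 1097, RHS = e^3 + e^4 ≈ 74.68 → counterexample
(1, 6): LHS = e^7 ≈ 1097, RHS = e + e^6 ≈ 406.1 → counterexample
(4, 1): LHS = e^5 ≈ 148.4, RHS = e + e^4 ≈ 57.32 → counterexample
(6, 3): LHS = e^9 ≈ 8103, RHS = e^3 + e^6 ≈ 423.5 → counterexample
(0, 4): LHS = e^4 ≈ 54.6, RHS = 1 + e^4 ≈ 55.6 → counterexample
(0, 7): LHS = e^7 ≈ 1097, RHS = 1 + e^7 ≈ 1098 → counterexample

That makes 6 counterexamples.

Answer: 6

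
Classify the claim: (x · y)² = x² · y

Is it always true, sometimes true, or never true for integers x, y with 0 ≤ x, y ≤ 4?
Sometimes true

It holds at (x, y) = (1, 1) (both sides equal 1), but fails at (x, y) = (1, 4) (LHS = 16, RHS = 4).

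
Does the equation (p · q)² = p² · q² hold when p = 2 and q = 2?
Substituting p = 2, q = 2:

LHS = (2 · 2)² = 16
RHS = 2² · 2² = 16

LHS = RHS, so the equation holds at this point.

Answer: Holds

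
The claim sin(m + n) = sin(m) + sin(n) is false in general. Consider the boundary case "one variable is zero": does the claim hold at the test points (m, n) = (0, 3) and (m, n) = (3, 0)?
At (0, 3): LHS = sin(3) ≈ 0.1411, RHS = sin(3) ≈ 0.1411 → equal
At (3, 0): LHS = sin(3) ≈ 0.1411, RHS = sin(3) ≈ 0.1411 → equal

So the claim does hold at both of these boundary points, even though it is not an identity.

Answer: Yes, holds at both test points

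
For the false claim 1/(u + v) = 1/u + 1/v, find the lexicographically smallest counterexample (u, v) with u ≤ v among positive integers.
Substituting (1, 1) into the claim:
LHS = 1/(1 + 1) = 1/2
RHS = 1/1 + 1/1 = 2

Since LHS ≠ RHS, this pair disproves the claim, and no lexicographically smaller pair (u ≤ v, positive integers) does.

For instance (3, 6) is also a counterexample (LHS = 1/9, RHS = 1/2), but it's lexicographically larger.

Answer: (u, v) = (1, 1)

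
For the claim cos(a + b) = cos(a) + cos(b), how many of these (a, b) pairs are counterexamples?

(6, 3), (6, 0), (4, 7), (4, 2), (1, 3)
Testing each pair:
(6, 3): LHS = cos(9) ≈ -0.9111, RHS = cos(3) + cos(6) ≈ -0.02982 → counterexample
(6, 0): LHS = cos(6) ≈ 0.9602, RHS = cos(6) + 1 ≈ 1.96 → counterexample
(4, 7): LHS = cos(11) ≈ 0.004426, RHS = cos(4) + cos(7) ≈ 0.1003 → counterexample
(4, 2): LHS = cos(6) ≈ 0.9602, RHS = cos(4) + cos(2) ≈ -1.07 → counterexample
(1, 3): LHS = cos(4) ≈ -0.6536, RHS = cos(3) + cos(1) ≈ -0.4497 → counterexample

That makes 5 counterexamples.

Answer: 5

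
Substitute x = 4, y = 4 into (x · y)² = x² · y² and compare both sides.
LHS = (4 · 4)² = 256
RHS = 4² · 4² = 256

LHS = RHS: the two sides agree.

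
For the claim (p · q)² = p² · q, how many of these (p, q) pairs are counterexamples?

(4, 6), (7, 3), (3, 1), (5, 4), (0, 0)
3

Testing each pair:
(4, 6): LHS = 576, RHS = 96 → counterexample
(7, 3): LHS = 441, RHS = 147 → counterexample
(3, 1): LHS = 9, RHS = 9 → satisfies claim
(5, 4): LHS = 400, RHS = 100 → counterexample
(0, 0): LHS = 0, RHS = 0 → satisfies claim

That makes 3 counterexamples.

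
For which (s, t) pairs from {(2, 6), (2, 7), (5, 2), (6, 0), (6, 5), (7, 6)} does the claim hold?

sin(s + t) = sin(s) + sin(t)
(6, 0)

Testing each pair:
(2, 6): LHS = sin(8) ≈ 0.9894, RHS = sin(6) + sin(2) ≈ 0.6299 → fails
(2, 7): LHS = sin(9) ≈ 0.4121, RHS = sin(7) + sin(2) ≈ 1.566 → fails
(5, 2): LHS = sin(7) ≈ 0.657, RHS = sin(5) + sin(2) ≈ -0.04963 → fails
(6, 0): LHS = sin(6) ≈ -0.2794, RHS = sin(6) ≈ -0.2794 → holds
(6, 5): LHS = sin(11) ≈ -1, RHS = sin(5) + sin(6) ≈ -1.238 → fails
(7, 6): LHS = sin(13) ≈ 0.4202, RHS = sin(6) + sin(7) ≈ 0.3776 → fails

1 of 6 pairs satisfies the claim.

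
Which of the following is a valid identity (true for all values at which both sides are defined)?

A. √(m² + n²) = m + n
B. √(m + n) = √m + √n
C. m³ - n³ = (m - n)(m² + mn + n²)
A: fails at (5, 5) — LHS = 5·√(2) ≈ 7.071, RHS = 10.
B: fails at (5, 5) — LHS = √(10) ≈ 3.162, RHS = 2·√(5) ≈ 4.472.
C: holds — e.g. at (4, 5), both sides equal -61.

Answer: C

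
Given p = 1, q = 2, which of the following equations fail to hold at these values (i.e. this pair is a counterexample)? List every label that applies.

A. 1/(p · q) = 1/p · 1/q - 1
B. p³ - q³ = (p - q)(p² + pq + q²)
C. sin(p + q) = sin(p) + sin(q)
Evaluating each claim at the given values:
A. LHS = 1/2, RHS = -1/2 → fails here (LHS ≠ RHS)
B. LHS = -7, RHS = -7 → holds here (LHS = RHS)
C. LHS = sin(3) ≈ 0.1411, RHS = sin(1) + sin(2) ≈ 1.751 → fails here (LHS ≠ RHS)

Answer: A, C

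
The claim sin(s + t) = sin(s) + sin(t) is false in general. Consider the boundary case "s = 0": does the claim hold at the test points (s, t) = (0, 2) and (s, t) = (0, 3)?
At (0, 2): LHS = sin(2) ≈ 0.9093, RHS = sin(2) ≈ 0.9093 → equal
At (0, 3): LHS = sin(3) ≈ 0.1411, RHS = sin(3) ≈ 0.1411 → equal

So the claim does hold at both of these boundary points, even though it is not an identity.

Answer: Yes, holds at both test points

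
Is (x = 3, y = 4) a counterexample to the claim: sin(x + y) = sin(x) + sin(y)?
Yes

Substituting x = 3, y = 4:
LHS = sin(3 + 4) = sin(7) ≈ 0.657
RHS = sin(3) + sin(4) ≈ -0.6157

Since LHS ≠ RHS, this pair disproves the claim.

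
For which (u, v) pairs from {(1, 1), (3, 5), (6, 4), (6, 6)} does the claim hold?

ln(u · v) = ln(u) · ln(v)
Testing each pair:
(1, 1): LHS = 0, RHS = 0 → holds
(3, 5): LHS = ln(15) ≈ 2.708, RHS = ln(3)·ln(5) ≈ 1.768 → fails
(6, 4): LHS = ln(24) ≈ 3.178, RHS = ln(4)·ln(6) ≈ 2.484 → fails
(6, 6): LHS = ln(36) ≈ 3.584, RHS = ln(6)² ≈ 3.21 → fails

1 of 4 pairs satisfies the claim.

Answer: (1, 1)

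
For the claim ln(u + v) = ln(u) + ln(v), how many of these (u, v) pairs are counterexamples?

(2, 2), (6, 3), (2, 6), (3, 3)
3

Testing each pair:
(2, 2): LHS = ln(4) ≈ 1.386, RHS = 2·ln(2) ≈ 1.386 → satisfies claim
(6, 3): LHS = ln(9) ≈ 2.197, RHS = ln(3) + ln(6) ≈ 2.89 → counterexample
(2, 6): LHS = ln(8) ≈ 2.079, RHS = ln(2) + ln(6) ≈ 2.485 → counterexample
(3, 3): LHS = ln(6) ≈ 1.792, RHS = 2·ln(3) ≈ 2.197 → counterexample

That makes 3 counterexamples.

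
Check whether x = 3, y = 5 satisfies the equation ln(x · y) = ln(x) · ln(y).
Fails

Substituting x = 3, y = 5:

LHS = ln(3 · 5) = ln(15) ≈ 2.708
RHS = ln(3) · ln(5) ≈ 1.768

LHS ≠ RHS, so the equation does not hold at this point.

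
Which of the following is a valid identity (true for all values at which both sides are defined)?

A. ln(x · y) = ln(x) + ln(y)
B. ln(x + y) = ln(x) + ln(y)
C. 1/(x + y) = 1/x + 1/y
A

A: holds — e.g. at (2, 7), both sides equal ln(14) ≈ 2.639.
B: fails at (5, 8) — LHS = ln(13) ≈ 2.565, RHS = ln(5) + ln(8) ≈ 3.689.
C: fails at (2, 7) — LHS = 1/9, RHS = 9/14.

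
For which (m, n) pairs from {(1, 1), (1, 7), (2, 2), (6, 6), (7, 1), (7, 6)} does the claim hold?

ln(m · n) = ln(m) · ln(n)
(1, 1)

Testing each pair:
(1, 1): LHS = 0, RHS = 0 → holds
(1, 7): LHS = ln(7) ≈ 1.946, RHS = 0 → fails
(2, 2): LHS = ln(4) ≈ 1.386, RHS = ln(2)² ≈ 0.4805 → fails
(6, 6): LHS = ln(36) ≈ 3.584, RHS = ln(6)² ≈ 3.21 → fails
(7, 1): LHS = ln(7) ≈ 1.946, RHS = 0 → fails
(7, 6): LHS = ln(42) ≈ 3.738, RHS = ln(6)·ln(7) ≈ 3.487 → fails

1 of 6 pairs satisfies the claim.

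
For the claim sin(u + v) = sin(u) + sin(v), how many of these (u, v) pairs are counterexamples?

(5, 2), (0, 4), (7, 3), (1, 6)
3

Testing each pair:
(5, 2): LHS = sin(7) ≈ 0.657, RHS = sin(5) + sin(2) ≈ -0.04963 → counterexample
(0, 4): LHS = sin(4) ≈ -0.7568, RHS = sin(4) ≈ -0.7568 → satisfies claim
(7, 3): LHS = sin(10) ≈ -0.544, RHS = sin(3) + sin(7) ≈ 0.7981 → counterexample
(1, 6): LHS = sin(7) ≈ 0.657, RHS = sin(6) + sin(1) ≈ 0.5621 → counterexample

That makes 3 counterexamples.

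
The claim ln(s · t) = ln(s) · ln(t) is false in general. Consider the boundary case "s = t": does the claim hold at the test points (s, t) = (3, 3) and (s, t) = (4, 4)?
At (3, 3): LHS = ln(9) ≈ 2.197 ≠ RHS = ln(3)² ≈ 1.207
At (4, 4): LHS = ln(16) ≈ 2.773 ≠ RHS = ln(4)² ≈ 1.922

Answer: No, fails at both test points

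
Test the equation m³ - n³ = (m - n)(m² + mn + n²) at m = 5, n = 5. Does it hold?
Substituting m = 5, n = 5:

LHS = 5³ - 5³ = 0
RHS = (5 - 5)(5² + 5·5 + 5²) = 0

LHS = RHS, so the equation holds at this point.

Answer: Holds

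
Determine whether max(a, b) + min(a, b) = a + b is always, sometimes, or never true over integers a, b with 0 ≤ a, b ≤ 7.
The identity holds for every pair in the range. For instance at (a, b) = (2, 0): both sides equal 2.

Answer: Always true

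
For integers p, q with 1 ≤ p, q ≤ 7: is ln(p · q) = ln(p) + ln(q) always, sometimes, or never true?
Always true

The identity holds for every pair in the range. For instance at (p, q) = (2, 1): both sides equal ln(2) ≈ 0.6931.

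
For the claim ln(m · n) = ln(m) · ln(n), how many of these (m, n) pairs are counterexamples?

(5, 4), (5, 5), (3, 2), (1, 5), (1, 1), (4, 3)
5

Testing each pair:
(5, 4): LHS = ln(20) ≈ 2.996, RHS = ln(4)·ln(5) ≈ 2.231 → counterexample
(5, 5): LHS = ln(25) ≈ 3.219, RHS = ln(5)² ≈ 2.59 → counterexample
(3, 2): LHS = ln(6) ≈ 1.792, RHS = ln(2)·ln(3) ≈ 0.7615 → counterexample
(1, 5): LHS = ln(5) ≈ 1.609, RHS = 0 → counterexample
(1, 1): LHS = 0, RHS = 0 → satisfies claim
(4, 3): LHS = ln(12) ≈ 2.485, RHS = ln(3)·ln(4) ≈ 1.523 → counterexample

That makes 5 counterexamples.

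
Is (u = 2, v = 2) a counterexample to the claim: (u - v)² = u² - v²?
No

Substituting u = 2, v = 2:
LHS = (2 - 2)² = 0
RHS = 2² - 2² = 0

The sides agree, so this pair does not disprove the claim.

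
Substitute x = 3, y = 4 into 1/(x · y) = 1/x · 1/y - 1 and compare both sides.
LHS = 1/(3 · 4) = 1/12
RHS = 1/3 · 1/4 - 1 = -11/12

LHS ≠ RHS, so the equation does not hold here.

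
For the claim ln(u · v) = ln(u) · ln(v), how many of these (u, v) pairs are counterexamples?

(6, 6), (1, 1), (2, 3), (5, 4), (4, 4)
4

Testing each pair:
(6, 6): LHS = ln(36) ≈ 3.584, RHS = ln(6)² ≈ 3.21 → counterexample
(1, 1): LHS = 0, RHS = 0 → satisfies claim
(2, 3): LHS = ln(6) ≈ 1.792, RHS = ln(2)·ln(3) ≈ 0.7615 → counterexample
(5, 4): LHS = ln(20) ≈ 2.996, RHS = ln(4)·ln(5) ≈ 2.231 → counterexample
(4, 4): LHS = ln(16) ≈ 2.773, RHS = ln(4)² ≈ 1.922 → counterexample

That makes 4 counterexamples.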